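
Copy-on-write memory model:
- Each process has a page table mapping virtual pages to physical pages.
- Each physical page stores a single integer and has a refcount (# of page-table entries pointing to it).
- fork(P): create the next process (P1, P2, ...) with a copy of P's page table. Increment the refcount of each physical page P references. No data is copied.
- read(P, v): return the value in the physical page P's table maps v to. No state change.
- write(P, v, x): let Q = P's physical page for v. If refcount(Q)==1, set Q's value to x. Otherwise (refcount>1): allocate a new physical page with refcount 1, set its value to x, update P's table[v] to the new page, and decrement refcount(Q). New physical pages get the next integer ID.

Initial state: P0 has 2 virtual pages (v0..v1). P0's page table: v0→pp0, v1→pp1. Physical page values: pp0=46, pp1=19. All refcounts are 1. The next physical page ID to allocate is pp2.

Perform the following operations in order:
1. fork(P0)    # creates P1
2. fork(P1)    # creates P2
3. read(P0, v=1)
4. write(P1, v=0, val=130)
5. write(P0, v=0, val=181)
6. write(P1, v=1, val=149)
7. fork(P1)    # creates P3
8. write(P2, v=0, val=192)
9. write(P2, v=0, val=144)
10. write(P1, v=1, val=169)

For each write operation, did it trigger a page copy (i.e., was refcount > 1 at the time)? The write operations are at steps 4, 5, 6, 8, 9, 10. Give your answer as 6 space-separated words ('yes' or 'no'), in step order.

Op 1: fork(P0) -> P1. 2 ppages; refcounts: pp0:2 pp1:2
Op 2: fork(P1) -> P2. 2 ppages; refcounts: pp0:3 pp1:3
Op 3: read(P0, v1) -> 19. No state change.
Op 4: write(P1, v0, 130). refcount(pp0)=3>1 -> COPY to pp2. 3 ppages; refcounts: pp0:2 pp1:3 pp2:1
Op 5: write(P0, v0, 181). refcount(pp0)=2>1 -> COPY to pp3. 4 ppages; refcounts: pp0:1 pp1:3 pp2:1 pp3:1
Op 6: write(P1, v1, 149). refcount(pp1)=3>1 -> COPY to pp4. 5 ppages; refcounts: pp0:1 pp1:2 pp2:1 pp3:1 pp4:1
Op 7: fork(P1) -> P3. 5 ppages; refcounts: pp0:1 pp1:2 pp2:2 pp3:1 pp4:2
Op 8: write(P2, v0, 192). refcount(pp0)=1 -> write in place. 5 ppages; refcounts: pp0:1 pp1:2 pp2:2 pp3:1 pp4:2
Op 9: write(P2, v0, 144). refcount(pp0)=1 -> write in place. 5 ppages; refcounts: pp0:1 pp1:2 pp2:2 pp3:1 pp4:2
Op 10: write(P1, v1, 169). refcount(pp4)=2>1 -> COPY to pp5. 6 ppages; refcounts: pp0:1 pp1:2 pp2:2 pp3:1 pp4:1 pp5:1

yes yes yes no no yes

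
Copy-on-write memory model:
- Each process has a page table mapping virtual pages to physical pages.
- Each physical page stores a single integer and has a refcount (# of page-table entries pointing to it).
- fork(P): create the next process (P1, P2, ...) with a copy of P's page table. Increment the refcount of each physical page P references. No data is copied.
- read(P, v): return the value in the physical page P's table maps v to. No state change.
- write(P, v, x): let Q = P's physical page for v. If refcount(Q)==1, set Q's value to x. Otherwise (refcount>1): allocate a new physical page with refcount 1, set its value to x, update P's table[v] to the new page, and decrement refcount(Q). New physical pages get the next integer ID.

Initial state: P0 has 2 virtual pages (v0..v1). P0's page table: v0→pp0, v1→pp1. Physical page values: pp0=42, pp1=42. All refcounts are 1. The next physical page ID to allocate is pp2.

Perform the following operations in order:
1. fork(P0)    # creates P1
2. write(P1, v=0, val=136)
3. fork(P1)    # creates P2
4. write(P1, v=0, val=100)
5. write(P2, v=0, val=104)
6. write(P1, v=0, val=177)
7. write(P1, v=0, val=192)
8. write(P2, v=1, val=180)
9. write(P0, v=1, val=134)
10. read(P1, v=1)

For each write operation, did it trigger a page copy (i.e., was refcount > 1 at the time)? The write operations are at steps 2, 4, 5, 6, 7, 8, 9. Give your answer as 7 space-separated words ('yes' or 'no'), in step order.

Op 1: fork(P0) -> P1. 2 ppages; refcounts: pp0:2 pp1:2
Op 2: write(P1, v0, 136). refcount(pp0)=2>1 -> COPY to pp2. 3 ppages; refcounts: pp0:1 pp1:2 pp2:1
Op 3: fork(P1) -> P2. 3 ppages; refcounts: pp0:1 pp1:3 pp2:2
Op 4: write(P1, v0, 100). refcount(pp2)=2>1 -> COPY to pp3. 4 ppages; refcounts: pp0:1 pp1:3 pp2:1 pp3:1
Op 5: write(P2, v0, 104). refcount(pp2)=1 -> write in place. 4 ppages; refcounts: pp0:1 pp1:3 pp2:1 pp3:1
Op 6: write(P1, v0, 177). refcount(pp3)=1 -> write in place. 4 ppages; refcounts: pp0:1 pp1:3 pp2:1 pp3:1
Op 7: write(P1, v0, 192). refcount(pp3)=1 -> write in place. 4 ppages; refcounts: pp0:1 pp1:3 pp2:1 pp3:1
Op 8: write(P2, v1, 180). refcount(pp1)=3>1 -> COPY to pp4. 5 ppages; refcounts: pp0:1 pp1:2 pp2:1 pp3:1 pp4:1
Op 9: write(P0, v1, 134). refcount(pp1)=2>1 -> COPY to pp5. 6 ppages; refcounts: pp0:1 pp1:1 pp2:1 pp3:1 pp4:1 pp5:1
Op 10: read(P1, v1) -> 42. No state change.

yes yes no no no yes yes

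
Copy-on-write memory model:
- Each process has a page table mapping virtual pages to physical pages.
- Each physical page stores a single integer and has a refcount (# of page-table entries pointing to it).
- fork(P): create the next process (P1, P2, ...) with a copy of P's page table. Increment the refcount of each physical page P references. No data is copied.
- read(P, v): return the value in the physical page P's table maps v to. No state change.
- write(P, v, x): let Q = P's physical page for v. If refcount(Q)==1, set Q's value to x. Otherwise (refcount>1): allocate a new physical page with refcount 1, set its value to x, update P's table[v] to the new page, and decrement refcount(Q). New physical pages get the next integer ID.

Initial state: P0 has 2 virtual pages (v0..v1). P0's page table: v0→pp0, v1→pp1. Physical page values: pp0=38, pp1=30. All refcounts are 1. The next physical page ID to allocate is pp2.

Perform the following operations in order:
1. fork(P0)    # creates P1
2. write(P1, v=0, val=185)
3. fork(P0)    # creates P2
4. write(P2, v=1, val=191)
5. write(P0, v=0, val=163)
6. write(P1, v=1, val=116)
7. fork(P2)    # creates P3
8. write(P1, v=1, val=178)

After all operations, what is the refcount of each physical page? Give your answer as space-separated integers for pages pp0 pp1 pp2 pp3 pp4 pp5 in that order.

Op 1: fork(P0) -> P1. 2 ppages; refcounts: pp0:2 pp1:2
Op 2: write(P1, v0, 185). refcount(pp0)=2>1 -> COPY to pp2. 3 ppages; refcounts: pp0:1 pp1:2 pp2:1
Op 3: fork(P0) -> P2. 3 ppages; refcounts: pp0:2 pp1:3 pp2:1
Op 4: write(P2, v1, 191). refcount(pp1)=3>1 -> COPY to pp3. 4 ppages; refcounts: pp0:2 pp1:2 pp2:1 pp3:1
Op 5: write(P0, v0, 163). refcount(pp0)=2>1 -> COPY to pp4. 5 ppages; refcounts: pp0:1 pp1:2 pp2:1 pp3:1 pp4:1
Op 6: write(P1, v1, 116). refcount(pp1)=2>1 -> COPY to pp5. 6 ppages; refcounts: pp0:1 pp1:1 pp2:1 pp3:1 pp4:1 pp5:1
Op 7: fork(P2) -> P3. 6 ppages; refcounts: pp0:2 pp1:1 pp2:1 pp3:2 pp4:1 pp5:1
Op 8: write(P1, v1, 178). refcount(pp5)=1 -> write in place. 6 ppages; refcounts: pp0:2 pp1:1 pp2:1 pp3:2 pp4:1 pp5:1

Answer: 2 1 1 2 1 1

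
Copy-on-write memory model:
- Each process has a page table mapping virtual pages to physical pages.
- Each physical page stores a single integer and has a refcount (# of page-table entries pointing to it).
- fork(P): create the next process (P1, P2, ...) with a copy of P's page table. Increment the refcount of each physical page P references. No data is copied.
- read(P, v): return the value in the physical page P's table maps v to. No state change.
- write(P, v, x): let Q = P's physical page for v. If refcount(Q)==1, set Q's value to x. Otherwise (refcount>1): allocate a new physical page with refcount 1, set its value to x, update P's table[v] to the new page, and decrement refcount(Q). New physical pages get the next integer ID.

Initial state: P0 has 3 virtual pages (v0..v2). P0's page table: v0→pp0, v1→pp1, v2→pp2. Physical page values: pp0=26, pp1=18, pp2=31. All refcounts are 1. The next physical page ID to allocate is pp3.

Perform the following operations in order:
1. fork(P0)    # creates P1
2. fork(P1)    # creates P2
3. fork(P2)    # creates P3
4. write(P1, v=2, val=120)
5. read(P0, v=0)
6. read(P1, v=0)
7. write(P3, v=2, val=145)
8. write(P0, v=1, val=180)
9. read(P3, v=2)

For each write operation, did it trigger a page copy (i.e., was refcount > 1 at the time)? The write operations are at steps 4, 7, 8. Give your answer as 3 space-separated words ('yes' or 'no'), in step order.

Op 1: fork(P0) -> P1. 3 ppages; refcounts: pp0:2 pp1:2 pp2:2
Op 2: fork(P1) -> P2. 3 ppages; refcounts: pp0:3 pp1:3 pp2:3
Op 3: fork(P2) -> P3. 3 ppages; refcounts: pp0:4 pp1:4 pp2:4
Op 4: write(P1, v2, 120). refcount(pp2)=4>1 -> COPY to pp3. 4 ppages; refcounts: pp0:4 pp1:4 pp2:3 pp3:1
Op 5: read(P0, v0) -> 26. No state change.
Op 6: read(P1, v0) -> 26. No state change.
Op 7: write(P3, v2, 145). refcount(pp2)=3>1 -> COPY to pp4. 5 ppages; refcounts: pp0:4 pp1:4 pp2:2 pp3:1 pp4:1
Op 8: write(P0, v1, 180). refcount(pp1)=4>1 -> COPY to pp5. 6 ppages; refcounts: pp0:4 pp1:3 pp2:2 pp3:1 pp4:1 pp5:1
Op 9: read(P3, v2) -> 145. No state change.

yes yes yes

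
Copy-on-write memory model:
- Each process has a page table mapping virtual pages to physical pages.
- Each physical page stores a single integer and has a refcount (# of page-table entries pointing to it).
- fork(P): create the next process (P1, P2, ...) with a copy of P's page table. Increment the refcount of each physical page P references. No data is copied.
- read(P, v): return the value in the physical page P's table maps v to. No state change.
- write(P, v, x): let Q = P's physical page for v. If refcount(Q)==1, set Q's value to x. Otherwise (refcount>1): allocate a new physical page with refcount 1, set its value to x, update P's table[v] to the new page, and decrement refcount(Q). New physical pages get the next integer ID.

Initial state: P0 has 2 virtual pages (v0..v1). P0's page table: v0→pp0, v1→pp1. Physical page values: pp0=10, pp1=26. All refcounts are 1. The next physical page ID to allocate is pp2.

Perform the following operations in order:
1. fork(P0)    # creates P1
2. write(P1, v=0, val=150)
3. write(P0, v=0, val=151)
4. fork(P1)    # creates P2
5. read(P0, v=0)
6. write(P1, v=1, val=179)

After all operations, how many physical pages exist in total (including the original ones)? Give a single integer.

Answer: 4

Derivation:
Op 1: fork(P0) -> P1. 2 ppages; refcounts: pp0:2 pp1:2
Op 2: write(P1, v0, 150). refcount(pp0)=2>1 -> COPY to pp2. 3 ppages; refcounts: pp0:1 pp1:2 pp2:1
Op 3: write(P0, v0, 151). refcount(pp0)=1 -> write in place. 3 ppages; refcounts: pp0:1 pp1:2 pp2:1
Op 4: fork(P1) -> P2. 3 ppages; refcounts: pp0:1 pp1:3 pp2:2
Op 5: read(P0, v0) -> 151. No state change.
Op 6: write(P1, v1, 179). refcount(pp1)=3>1 -> COPY to pp3. 4 ppages; refcounts: pp0:1 pp1:2 pp2:2 pp3:1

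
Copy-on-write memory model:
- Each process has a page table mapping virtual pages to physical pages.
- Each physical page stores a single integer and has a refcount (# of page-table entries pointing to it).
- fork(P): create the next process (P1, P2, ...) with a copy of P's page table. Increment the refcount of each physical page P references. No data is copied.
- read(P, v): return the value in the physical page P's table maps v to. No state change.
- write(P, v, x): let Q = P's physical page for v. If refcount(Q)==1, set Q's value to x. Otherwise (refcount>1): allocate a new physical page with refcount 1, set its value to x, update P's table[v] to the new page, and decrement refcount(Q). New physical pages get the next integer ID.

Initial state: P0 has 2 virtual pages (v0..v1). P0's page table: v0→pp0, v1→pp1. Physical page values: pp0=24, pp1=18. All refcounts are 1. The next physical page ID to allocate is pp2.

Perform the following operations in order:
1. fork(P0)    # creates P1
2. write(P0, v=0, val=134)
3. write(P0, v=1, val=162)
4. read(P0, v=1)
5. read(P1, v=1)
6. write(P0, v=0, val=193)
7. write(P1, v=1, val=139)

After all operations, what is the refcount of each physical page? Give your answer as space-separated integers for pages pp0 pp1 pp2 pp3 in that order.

Answer: 1 1 1 1

Derivation:
Op 1: fork(P0) -> P1. 2 ppages; refcounts: pp0:2 pp1:2
Op 2: write(P0, v0, 134). refcount(pp0)=2>1 -> COPY to pp2. 3 ppages; refcounts: pp0:1 pp1:2 pp2:1
Op 3: write(P0, v1, 162). refcount(pp1)=2>1 -> COPY to pp3. 4 ppages; refcounts: pp0:1 pp1:1 pp2:1 pp3:1
Op 4: read(P0, v1) -> 162. No state change.
Op 5: read(P1, v1) -> 18. No state change.
Op 6: write(P0, v0, 193). refcount(pp2)=1 -> write in place. 4 ppages; refcounts: pp0:1 pp1:1 pp2:1 pp3:1
Op 7: write(P1, v1, 139). refcount(pp1)=1 -> write in place. 4 ppages; refcounts: pp0:1 pp1:1 pp2:1 pp3:1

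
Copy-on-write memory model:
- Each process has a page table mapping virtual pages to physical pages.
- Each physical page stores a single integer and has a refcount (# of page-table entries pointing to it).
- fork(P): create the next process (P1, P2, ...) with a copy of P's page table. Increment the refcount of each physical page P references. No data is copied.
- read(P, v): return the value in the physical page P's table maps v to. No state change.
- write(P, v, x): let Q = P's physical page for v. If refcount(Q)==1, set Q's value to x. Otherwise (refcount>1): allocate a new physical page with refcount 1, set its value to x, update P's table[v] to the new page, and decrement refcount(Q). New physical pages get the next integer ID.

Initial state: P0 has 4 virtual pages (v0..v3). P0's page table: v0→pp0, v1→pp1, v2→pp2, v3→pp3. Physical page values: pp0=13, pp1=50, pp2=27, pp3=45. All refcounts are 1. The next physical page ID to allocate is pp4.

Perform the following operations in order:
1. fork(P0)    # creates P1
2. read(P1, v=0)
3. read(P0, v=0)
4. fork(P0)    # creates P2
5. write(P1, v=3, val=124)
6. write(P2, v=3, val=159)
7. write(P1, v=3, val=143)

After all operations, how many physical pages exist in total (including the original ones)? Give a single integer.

Op 1: fork(P0) -> P1. 4 ppages; refcounts: pp0:2 pp1:2 pp2:2 pp3:2
Op 2: read(P1, v0) -> 13. No state change.
Op 3: read(P0, v0) -> 13. No state change.
Op 4: fork(P0) -> P2. 4 ppages; refcounts: pp0:3 pp1:3 pp2:3 pp3:3
Op 5: write(P1, v3, 124). refcount(pp3)=3>1 -> COPY to pp4. 5 ppages; refcounts: pp0:3 pp1:3 pp2:3 pp3:2 pp4:1
Op 6: write(P2, v3, 159). refcount(pp3)=2>1 -> COPY to pp5. 6 ppages; refcounts: pp0:3 pp1:3 pp2:3 pp3:1 pp4:1 pp5:1
Op 7: write(P1, v3, 143). refcount(pp4)=1 -> write in place. 6 ppages; refcounts: pp0:3 pp1:3 pp2:3 pp3:1 pp4:1 pp5:1

Answer: 6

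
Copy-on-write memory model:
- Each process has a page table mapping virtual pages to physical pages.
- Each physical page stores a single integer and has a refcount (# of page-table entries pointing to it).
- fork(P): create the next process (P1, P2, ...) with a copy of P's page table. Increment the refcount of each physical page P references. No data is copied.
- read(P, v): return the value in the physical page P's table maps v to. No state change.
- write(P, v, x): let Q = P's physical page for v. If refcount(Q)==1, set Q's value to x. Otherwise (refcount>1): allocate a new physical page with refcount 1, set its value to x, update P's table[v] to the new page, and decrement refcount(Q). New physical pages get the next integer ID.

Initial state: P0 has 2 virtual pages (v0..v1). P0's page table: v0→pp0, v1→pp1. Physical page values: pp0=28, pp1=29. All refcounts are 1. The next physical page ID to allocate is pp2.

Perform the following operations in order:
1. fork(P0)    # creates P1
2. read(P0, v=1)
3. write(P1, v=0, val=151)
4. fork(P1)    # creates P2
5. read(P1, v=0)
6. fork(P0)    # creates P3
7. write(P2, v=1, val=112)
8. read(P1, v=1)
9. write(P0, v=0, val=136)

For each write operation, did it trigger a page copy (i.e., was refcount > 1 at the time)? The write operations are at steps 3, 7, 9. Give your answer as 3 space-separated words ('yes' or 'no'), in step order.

Op 1: fork(P0) -> P1. 2 ppages; refcounts: pp0:2 pp1:2
Op 2: read(P0, v1) -> 29. No state change.
Op 3: write(P1, v0, 151). refcount(pp0)=2>1 -> COPY to pp2. 3 ppages; refcounts: pp0:1 pp1:2 pp2:1
Op 4: fork(P1) -> P2. 3 ppages; refcounts: pp0:1 pp1:3 pp2:2
Op 5: read(P1, v0) -> 151. No state change.
Op 6: fork(P0) -> P3. 3 ppages; refcounts: pp0:2 pp1:4 pp2:2
Op 7: write(P2, v1, 112). refcount(pp1)=4>1 -> COPY to pp3. 4 ppages; refcounts: pp0:2 pp1:3 pp2:2 pp3:1
Op 8: read(P1, v1) -> 29. No state change.
Op 9: write(P0, v0, 136). refcount(pp0)=2>1 -> COPY to pp4. 5 ppages; refcounts: pp0:1 pp1:3 pp2:2 pp3:1 pp4:1

yes yes yes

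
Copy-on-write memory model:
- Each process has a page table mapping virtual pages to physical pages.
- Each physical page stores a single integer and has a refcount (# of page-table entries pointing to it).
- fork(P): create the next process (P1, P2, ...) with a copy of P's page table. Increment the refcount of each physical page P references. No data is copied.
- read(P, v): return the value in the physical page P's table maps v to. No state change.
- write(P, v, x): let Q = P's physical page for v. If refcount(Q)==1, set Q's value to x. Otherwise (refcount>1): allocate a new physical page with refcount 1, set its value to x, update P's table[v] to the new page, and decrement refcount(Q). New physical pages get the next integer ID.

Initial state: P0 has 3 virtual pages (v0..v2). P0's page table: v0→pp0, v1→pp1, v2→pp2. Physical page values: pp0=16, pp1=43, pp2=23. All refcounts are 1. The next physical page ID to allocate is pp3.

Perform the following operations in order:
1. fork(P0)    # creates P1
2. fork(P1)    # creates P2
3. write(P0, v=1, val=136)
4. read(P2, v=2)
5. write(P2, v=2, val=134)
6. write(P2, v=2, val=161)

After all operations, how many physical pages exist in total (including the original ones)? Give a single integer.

Answer: 5

Derivation:
Op 1: fork(P0) -> P1. 3 ppages; refcounts: pp0:2 pp1:2 pp2:2
Op 2: fork(P1) -> P2. 3 ppages; refcounts: pp0:3 pp1:3 pp2:3
Op 3: write(P0, v1, 136). refcount(pp1)=3>1 -> COPY to pp3. 4 ppages; refcounts: pp0:3 pp1:2 pp2:3 pp3:1
Op 4: read(P2, v2) -> 23. No state change.
Op 5: write(P2, v2, 134). refcount(pp2)=3>1 -> COPY to pp4. 5 ppages; refcounts: pp0:3 pp1:2 pp2:2 pp3:1 pp4:1
Op 6: write(P2, v2, 161). refcount(pp4)=1 -> write in place. 5 ppages; refcounts: pp0:3 pp1:2 pp2:2 pp3:1 pp4:1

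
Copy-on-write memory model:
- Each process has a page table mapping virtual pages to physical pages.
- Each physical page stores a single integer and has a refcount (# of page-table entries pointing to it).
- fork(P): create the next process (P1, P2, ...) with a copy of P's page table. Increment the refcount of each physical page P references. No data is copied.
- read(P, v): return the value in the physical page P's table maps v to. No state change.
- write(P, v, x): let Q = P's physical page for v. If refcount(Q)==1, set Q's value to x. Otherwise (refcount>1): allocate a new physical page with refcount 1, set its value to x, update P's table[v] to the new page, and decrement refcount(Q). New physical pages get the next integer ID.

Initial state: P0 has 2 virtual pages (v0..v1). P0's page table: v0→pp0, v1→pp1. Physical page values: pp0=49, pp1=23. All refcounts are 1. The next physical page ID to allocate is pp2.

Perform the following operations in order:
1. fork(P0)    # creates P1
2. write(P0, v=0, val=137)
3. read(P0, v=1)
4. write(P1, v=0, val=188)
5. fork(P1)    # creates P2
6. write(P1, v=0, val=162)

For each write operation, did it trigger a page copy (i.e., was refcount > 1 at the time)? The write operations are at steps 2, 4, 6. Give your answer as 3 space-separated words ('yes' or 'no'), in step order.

Op 1: fork(P0) -> P1. 2 ppages; refcounts: pp0:2 pp1:2
Op 2: write(P0, v0, 137). refcount(pp0)=2>1 -> COPY to pp2. 3 ppages; refcounts: pp0:1 pp1:2 pp2:1
Op 3: read(P0, v1) -> 23. No state change.
Op 4: write(P1, v0, 188). refcount(pp0)=1 -> write in place. 3 ppages; refcounts: pp0:1 pp1:2 pp2:1
Op 5: fork(P1) -> P2. 3 ppages; refcounts: pp0:2 pp1:3 pp2:1
Op 6: write(P1, v0, 162). refcount(pp0)=2>1 -> COPY to pp3. 4 ppages; refcounts: pp0:1 pp1:3 pp2:1 pp3:1

yes no yes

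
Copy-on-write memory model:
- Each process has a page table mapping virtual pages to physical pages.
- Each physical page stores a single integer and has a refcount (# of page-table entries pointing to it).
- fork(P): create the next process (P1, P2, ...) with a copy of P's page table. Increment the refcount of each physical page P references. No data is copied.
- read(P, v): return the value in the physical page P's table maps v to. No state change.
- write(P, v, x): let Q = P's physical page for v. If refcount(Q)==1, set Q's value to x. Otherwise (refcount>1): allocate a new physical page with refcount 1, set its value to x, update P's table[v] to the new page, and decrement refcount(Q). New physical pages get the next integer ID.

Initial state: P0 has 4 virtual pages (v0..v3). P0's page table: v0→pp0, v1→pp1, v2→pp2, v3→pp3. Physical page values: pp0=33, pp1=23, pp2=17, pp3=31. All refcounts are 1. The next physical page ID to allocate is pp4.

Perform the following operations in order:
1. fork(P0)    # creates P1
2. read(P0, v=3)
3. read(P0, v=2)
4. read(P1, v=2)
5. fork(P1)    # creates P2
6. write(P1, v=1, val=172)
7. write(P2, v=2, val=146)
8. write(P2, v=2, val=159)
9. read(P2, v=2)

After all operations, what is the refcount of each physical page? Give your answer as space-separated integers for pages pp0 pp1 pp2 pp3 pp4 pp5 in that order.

Answer: 3 2 2 3 1 1

Derivation:
Op 1: fork(P0) -> P1. 4 ppages; refcounts: pp0:2 pp1:2 pp2:2 pp3:2
Op 2: read(P0, v3) -> 31. No state change.
Op 3: read(P0, v2) -> 17. No state change.
Op 4: read(P1, v2) -> 17. No state change.
Op 5: fork(P1) -> P2. 4 ppages; refcounts: pp0:3 pp1:3 pp2:3 pp3:3
Op 6: write(P1, v1, 172). refcount(pp1)=3>1 -> COPY to pp4. 5 ppages; refcounts: pp0:3 pp1:2 pp2:3 pp3:3 pp4:1
Op 7: write(P2, v2, 146). refcount(pp2)=3>1 -> COPY to pp5. 6 ppages; refcounts: pp0:3 pp1:2 pp2:2 pp3:3 pp4:1 pp5:1
Op 8: write(P2, v2, 159). refcount(pp5)=1 -> write in place. 6 ppages; refcounts: pp0:3 pp1:2 pp2:2 pp3:3 pp4:1 pp5:1
Op 9: read(P2, v2) -> 159. No state change.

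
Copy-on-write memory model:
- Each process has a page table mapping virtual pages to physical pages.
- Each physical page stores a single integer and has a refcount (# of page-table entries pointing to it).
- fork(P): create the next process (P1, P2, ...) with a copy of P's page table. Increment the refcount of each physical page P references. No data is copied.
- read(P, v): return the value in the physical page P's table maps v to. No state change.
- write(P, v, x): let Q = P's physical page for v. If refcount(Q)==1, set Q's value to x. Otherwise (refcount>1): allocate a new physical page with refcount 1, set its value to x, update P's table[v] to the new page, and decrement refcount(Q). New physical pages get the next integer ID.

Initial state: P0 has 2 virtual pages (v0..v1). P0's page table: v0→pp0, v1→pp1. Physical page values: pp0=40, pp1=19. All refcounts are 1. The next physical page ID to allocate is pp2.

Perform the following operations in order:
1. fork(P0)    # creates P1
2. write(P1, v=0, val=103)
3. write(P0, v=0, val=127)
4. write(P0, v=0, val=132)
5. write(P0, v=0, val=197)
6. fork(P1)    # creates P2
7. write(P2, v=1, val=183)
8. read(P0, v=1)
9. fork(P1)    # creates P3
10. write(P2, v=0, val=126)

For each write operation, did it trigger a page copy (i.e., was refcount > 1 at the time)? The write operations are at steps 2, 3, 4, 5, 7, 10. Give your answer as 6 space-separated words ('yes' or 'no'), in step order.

Op 1: fork(P0) -> P1. 2 ppages; refcounts: pp0:2 pp1:2
Op 2: write(P1, v0, 103). refcount(pp0)=2>1 -> COPY to pp2. 3 ppages; refcounts: pp0:1 pp1:2 pp2:1
Op 3: write(P0, v0, 127). refcount(pp0)=1 -> write in place. 3 ppages; refcounts: pp0:1 pp1:2 pp2:1
Op 4: write(P0, v0, 132). refcount(pp0)=1 -> write in place. 3 ppages; refcounts: pp0:1 pp1:2 pp2:1
Op 5: write(P0, v0, 197). refcount(pp0)=1 -> write in place. 3 ppages; refcounts: pp0:1 pp1:2 pp2:1
Op 6: fork(P1) -> P2. 3 ppages; refcounts: pp0:1 pp1:3 pp2:2
Op 7: write(P2, v1, 183). refcount(pp1)=3>1 -> COPY to pp3. 4 ppages; refcounts: pp0:1 pp1:2 pp2:2 pp3:1
Op 8: read(P0, v1) -> 19. No state change.
Op 9: fork(P1) -> P3. 4 ppages; refcounts: pp0:1 pp1:3 pp2:3 pp3:1
Op 10: write(P2, v0, 126). refcount(pp2)=3>1 -> COPY to pp4. 5 ppages; refcounts: pp0:1 pp1:3 pp2:2 pp3:1 pp4:1

yes no no no yes yes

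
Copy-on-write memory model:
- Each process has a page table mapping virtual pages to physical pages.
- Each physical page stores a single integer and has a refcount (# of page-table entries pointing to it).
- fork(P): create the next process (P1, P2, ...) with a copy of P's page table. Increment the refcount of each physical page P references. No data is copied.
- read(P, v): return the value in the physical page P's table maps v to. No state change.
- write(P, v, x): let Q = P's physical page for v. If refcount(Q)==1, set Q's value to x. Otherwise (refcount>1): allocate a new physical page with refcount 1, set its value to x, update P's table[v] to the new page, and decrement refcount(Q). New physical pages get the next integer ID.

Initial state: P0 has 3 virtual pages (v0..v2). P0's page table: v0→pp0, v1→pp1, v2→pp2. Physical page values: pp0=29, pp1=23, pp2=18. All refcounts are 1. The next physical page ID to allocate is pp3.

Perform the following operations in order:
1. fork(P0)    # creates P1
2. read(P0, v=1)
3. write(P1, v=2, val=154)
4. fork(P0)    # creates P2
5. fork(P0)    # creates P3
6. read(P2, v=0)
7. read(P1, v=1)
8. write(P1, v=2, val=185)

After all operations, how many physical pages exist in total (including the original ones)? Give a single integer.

Op 1: fork(P0) -> P1. 3 ppages; refcounts: pp0:2 pp1:2 pp2:2
Op 2: read(P0, v1) -> 23. No state change.
Op 3: write(P1, v2, 154). refcount(pp2)=2>1 -> COPY to pp3. 4 ppages; refcounts: pp0:2 pp1:2 pp2:1 pp3:1
Op 4: fork(P0) -> P2. 4 ppages; refcounts: pp0:3 pp1:3 pp2:2 pp3:1
Op 5: fork(P0) -> P3. 4 ppages; refcounts: pp0:4 pp1:4 pp2:3 pp3:1
Op 6: read(P2, v0) -> 29. No state change.
Op 7: read(P1, v1) -> 23. No state change.
Op 8: write(P1, v2, 185). refcount(pp3)=1 -> write in place. 4 ppages; refcounts: pp0:4 pp1:4 pp2:3 pp3:1

Answer: 4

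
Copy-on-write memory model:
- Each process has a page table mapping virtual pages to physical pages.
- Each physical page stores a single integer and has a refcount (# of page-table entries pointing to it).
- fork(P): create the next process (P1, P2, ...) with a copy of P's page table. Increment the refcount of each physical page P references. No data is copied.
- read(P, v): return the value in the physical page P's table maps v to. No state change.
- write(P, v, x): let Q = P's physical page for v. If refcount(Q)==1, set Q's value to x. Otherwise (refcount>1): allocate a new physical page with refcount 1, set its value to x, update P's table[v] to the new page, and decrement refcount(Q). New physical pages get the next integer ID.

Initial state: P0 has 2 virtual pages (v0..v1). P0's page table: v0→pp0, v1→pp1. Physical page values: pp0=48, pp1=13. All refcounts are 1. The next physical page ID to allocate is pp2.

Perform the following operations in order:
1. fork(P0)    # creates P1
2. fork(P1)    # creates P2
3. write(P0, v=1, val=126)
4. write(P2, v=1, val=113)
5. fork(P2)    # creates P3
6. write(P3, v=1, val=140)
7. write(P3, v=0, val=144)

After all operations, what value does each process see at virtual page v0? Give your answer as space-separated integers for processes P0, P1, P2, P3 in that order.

Op 1: fork(P0) -> P1. 2 ppages; refcounts: pp0:2 pp1:2
Op 2: fork(P1) -> P2. 2 ppages; refcounts: pp0:3 pp1:3
Op 3: write(P0, v1, 126). refcount(pp1)=3>1 -> COPY to pp2. 3 ppages; refcounts: pp0:3 pp1:2 pp2:1
Op 4: write(P2, v1, 113). refcount(pp1)=2>1 -> COPY to pp3. 4 ppages; refcounts: pp0:3 pp1:1 pp2:1 pp3:1
Op 5: fork(P2) -> P3. 4 ppages; refcounts: pp0:4 pp1:1 pp2:1 pp3:2
Op 6: write(P3, v1, 140). refcount(pp3)=2>1 -> COPY to pp4. 5 ppages; refcounts: pp0:4 pp1:1 pp2:1 pp3:1 pp4:1
Op 7: write(P3, v0, 144). refcount(pp0)=4>1 -> COPY to pp5. 6 ppages; refcounts: pp0:3 pp1:1 pp2:1 pp3:1 pp4:1 pp5:1
P0: v0 -> pp0 = 48
P1: v0 -> pp0 = 48
P2: v0 -> pp0 = 48
P3: v0 -> pp5 = 144

Answer: 48 48 48 144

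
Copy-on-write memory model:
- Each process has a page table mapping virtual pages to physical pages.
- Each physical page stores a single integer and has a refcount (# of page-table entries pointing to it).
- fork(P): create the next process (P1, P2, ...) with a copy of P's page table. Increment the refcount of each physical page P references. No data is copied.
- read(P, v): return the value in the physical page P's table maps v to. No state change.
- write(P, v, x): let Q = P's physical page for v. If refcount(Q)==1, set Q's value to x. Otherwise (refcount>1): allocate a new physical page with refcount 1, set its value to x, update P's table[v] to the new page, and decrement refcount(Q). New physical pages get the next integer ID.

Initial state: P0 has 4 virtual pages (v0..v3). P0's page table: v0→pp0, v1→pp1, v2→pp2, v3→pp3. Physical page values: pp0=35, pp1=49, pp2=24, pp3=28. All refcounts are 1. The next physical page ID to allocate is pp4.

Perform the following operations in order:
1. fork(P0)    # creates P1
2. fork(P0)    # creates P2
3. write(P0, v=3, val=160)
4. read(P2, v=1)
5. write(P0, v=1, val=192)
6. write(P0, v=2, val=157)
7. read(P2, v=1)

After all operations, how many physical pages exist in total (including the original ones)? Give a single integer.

Op 1: fork(P0) -> P1. 4 ppages; refcounts: pp0:2 pp1:2 pp2:2 pp3:2
Op 2: fork(P0) -> P2. 4 ppages; refcounts: pp0:3 pp1:3 pp2:3 pp3:3
Op 3: write(P0, v3, 160). refcount(pp3)=3>1 -> COPY to pp4. 5 ppages; refcounts: pp0:3 pp1:3 pp2:3 pp3:2 pp4:1
Op 4: read(P2, v1) -> 49. No state change.
Op 5: write(P0, v1, 192). refcount(pp1)=3>1 -> COPY to pp5. 6 ppages; refcounts: pp0:3 pp1:2 pp2:3 pp3:2 pp4:1 pp5:1
Op 6: write(P0, v2, 157). refcount(pp2)=3>1 -> COPY to pp6. 7 ppages; refcounts: pp0:3 pp1:2 pp2:2 pp3:2 pp4:1 pp5:1 pp6:1
Op 7: read(P2, v1) -> 49. No state change.

Answer: 7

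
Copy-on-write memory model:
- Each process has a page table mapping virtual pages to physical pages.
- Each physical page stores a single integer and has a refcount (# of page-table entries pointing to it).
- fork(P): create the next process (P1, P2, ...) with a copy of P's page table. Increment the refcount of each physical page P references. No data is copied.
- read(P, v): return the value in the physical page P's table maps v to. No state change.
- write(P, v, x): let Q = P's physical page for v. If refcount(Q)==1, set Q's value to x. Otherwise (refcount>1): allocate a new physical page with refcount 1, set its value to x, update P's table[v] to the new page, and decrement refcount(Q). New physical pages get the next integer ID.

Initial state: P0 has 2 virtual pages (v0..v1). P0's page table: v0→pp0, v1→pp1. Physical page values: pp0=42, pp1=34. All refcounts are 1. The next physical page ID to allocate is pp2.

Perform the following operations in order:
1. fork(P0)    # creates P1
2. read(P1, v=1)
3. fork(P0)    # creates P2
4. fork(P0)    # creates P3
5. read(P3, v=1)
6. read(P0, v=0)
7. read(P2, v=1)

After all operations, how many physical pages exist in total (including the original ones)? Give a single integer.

Op 1: fork(P0) -> P1. 2 ppages; refcounts: pp0:2 pp1:2
Op 2: read(P1, v1) -> 34. No state change.
Op 3: fork(P0) -> P2. 2 ppages; refcounts: pp0:3 pp1:3
Op 4: fork(P0) -> P3. 2 ppages; refcounts: pp0:4 pp1:4
Op 5: read(P3, v1) -> 34. No state change.
Op 6: read(P0, v0) -> 42. No state change.
Op 7: read(P2, v1) -> 34. No state change.

Answer: 2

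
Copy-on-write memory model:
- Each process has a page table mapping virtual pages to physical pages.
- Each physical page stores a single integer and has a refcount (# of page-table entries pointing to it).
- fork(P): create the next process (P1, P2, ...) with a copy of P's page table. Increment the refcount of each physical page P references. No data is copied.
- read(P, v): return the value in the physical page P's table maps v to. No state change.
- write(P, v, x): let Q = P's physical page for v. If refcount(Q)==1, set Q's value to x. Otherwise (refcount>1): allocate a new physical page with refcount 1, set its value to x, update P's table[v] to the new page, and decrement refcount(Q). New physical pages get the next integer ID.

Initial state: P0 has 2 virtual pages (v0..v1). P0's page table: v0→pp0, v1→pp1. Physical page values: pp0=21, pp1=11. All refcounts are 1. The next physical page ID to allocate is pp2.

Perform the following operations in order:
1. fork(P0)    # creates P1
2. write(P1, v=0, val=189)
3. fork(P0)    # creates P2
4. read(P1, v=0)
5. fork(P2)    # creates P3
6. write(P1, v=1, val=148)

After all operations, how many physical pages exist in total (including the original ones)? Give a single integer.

Answer: 4

Derivation:
Op 1: fork(P0) -> P1. 2 ppages; refcounts: pp0:2 pp1:2
Op 2: write(P1, v0, 189). refcount(pp0)=2>1 -> COPY to pp2. 3 ppages; refcounts: pp0:1 pp1:2 pp2:1
Op 3: fork(P0) -> P2. 3 ppages; refcounts: pp0:2 pp1:3 pp2:1
Op 4: read(P1, v0) -> 189. No state change.
Op 5: fork(P2) -> P3. 3 ppages; refcounts: pp0:3 pp1:4 pp2:1
Op 6: write(P1, v1, 148). refcount(pp1)=4>1 -> COPY to pp3. 4 ppages; refcounts: pp0:3 pp1:3 pp2:1 pp3:1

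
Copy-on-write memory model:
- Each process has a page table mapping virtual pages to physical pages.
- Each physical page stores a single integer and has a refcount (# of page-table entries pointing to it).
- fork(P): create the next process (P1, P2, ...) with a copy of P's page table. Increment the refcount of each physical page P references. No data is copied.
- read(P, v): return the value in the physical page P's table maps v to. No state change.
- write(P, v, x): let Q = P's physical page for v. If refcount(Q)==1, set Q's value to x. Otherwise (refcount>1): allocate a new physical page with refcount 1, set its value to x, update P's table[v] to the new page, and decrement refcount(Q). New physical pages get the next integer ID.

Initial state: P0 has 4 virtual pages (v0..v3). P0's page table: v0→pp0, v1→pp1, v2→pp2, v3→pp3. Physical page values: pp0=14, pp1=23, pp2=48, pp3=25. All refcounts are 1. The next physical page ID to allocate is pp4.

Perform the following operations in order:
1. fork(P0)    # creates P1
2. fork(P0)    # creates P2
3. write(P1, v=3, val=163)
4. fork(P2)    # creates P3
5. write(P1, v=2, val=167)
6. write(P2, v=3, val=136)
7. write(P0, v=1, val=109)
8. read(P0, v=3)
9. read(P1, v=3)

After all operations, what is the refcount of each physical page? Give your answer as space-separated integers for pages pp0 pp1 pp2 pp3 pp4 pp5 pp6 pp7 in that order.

Op 1: fork(P0) -> P1. 4 ppages; refcounts: pp0:2 pp1:2 pp2:2 pp3:2
Op 2: fork(P0) -> P2. 4 ppages; refcounts: pp0:3 pp1:3 pp2:3 pp3:3
Op 3: write(P1, v3, 163). refcount(pp3)=3>1 -> COPY to pp4. 5 ppages; refcounts: pp0:3 pp1:3 pp2:3 pp3:2 pp4:1
Op 4: fork(P2) -> P3. 5 ppages; refcounts: pp0:4 pp1:4 pp2:4 pp3:3 pp4:1
Op 5: write(P1, v2, 167). refcount(pp2)=4>1 -> COPY to pp5. 6 ppages; refcounts: pp0:4 pp1:4 pp2:3 pp3:3 pp4:1 pp5:1
Op 6: write(P2, v3, 136). refcount(pp3)=3>1 -> COPY to pp6. 7 ppages; refcounts: pp0:4 pp1:4 pp2:3 pp3:2 pp4:1 pp5:1 pp6:1
Op 7: write(P0, v1, 109). refcount(pp1)=4>1 -> COPY to pp7. 8 ppages; refcounts: pp0:4 pp1:3 pp2:3 pp3:2 pp4:1 pp5:1 pp6:1 pp7:1
Op 8: read(P0, v3) -> 25. No state change.
Op 9: read(P1, v3) -> 163. No state change.

Answer: 4 3 3 2 1 1 1 1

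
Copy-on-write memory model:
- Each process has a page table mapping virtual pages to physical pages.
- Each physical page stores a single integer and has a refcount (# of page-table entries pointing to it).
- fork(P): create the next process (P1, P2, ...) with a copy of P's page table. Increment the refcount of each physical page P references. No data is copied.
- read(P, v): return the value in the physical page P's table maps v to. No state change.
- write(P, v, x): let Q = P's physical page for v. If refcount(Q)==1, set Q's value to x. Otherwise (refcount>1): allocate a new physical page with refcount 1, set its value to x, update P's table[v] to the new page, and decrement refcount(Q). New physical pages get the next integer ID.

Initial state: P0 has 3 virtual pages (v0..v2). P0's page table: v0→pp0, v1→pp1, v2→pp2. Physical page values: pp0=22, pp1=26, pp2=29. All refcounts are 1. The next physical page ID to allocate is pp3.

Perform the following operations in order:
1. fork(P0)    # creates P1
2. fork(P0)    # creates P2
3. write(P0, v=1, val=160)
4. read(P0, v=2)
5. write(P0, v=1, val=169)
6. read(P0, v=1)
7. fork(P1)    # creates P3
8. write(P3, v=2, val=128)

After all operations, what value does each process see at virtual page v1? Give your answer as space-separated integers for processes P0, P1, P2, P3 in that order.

Op 1: fork(P0) -> P1. 3 ppages; refcounts: pp0:2 pp1:2 pp2:2
Op 2: fork(P0) -> P2. 3 ppages; refcounts: pp0:3 pp1:3 pp2:3
Op 3: write(P0, v1, 160). refcount(pp1)=3>1 -> COPY to pp3. 4 ppages; refcounts: pp0:3 pp1:2 pp2:3 pp3:1
Op 4: read(P0, v2) -> 29. No state change.
Op 5: write(P0, v1, 169). refcount(pp3)=1 -> write in place. 4 ppages; refcounts: pp0:3 pp1:2 pp2:3 pp3:1
Op 6: read(P0, v1) -> 169. No state change.
Op 7: fork(P1) -> P3. 4 ppages; refcounts: pp0:4 pp1:3 pp2:4 pp3:1
Op 8: write(P3, v2, 128). refcount(pp2)=4>1 -> COPY to pp4. 5 ppages; refcounts: pp0:4 pp1:3 pp2:3 pp3:1 pp4:1
P0: v1 -> pp3 = 169
P1: v1 -> pp1 = 26
P2: v1 -> pp1 = 26
P3: v1 -> pp1 = 26

Answer: 169 26 26 26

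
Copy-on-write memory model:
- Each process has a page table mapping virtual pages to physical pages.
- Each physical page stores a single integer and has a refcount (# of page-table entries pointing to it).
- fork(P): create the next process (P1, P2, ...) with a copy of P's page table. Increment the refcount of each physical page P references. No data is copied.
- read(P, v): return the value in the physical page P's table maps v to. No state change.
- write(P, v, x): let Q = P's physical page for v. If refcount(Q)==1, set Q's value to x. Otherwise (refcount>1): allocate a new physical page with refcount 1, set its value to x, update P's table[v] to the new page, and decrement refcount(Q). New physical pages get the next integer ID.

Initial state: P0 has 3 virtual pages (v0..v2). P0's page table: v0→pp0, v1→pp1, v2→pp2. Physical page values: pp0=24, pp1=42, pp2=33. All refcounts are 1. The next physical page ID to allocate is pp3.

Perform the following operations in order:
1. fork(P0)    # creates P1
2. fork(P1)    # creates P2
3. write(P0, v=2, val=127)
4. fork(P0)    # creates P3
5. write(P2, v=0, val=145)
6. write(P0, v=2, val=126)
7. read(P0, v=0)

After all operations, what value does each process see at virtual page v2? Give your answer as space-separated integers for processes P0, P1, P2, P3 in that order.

Op 1: fork(P0) -> P1. 3 ppages; refcounts: pp0:2 pp1:2 pp2:2
Op 2: fork(P1) -> P2. 3 ppages; refcounts: pp0:3 pp1:3 pp2:3
Op 3: write(P0, v2, 127). refcount(pp2)=3>1 -> COPY to pp3. 4 ppages; refcounts: pp0:3 pp1:3 pp2:2 pp3:1
Op 4: fork(P0) -> P3. 4 ppages; refcounts: pp0:4 pp1:4 pp2:2 pp3:2
Op 5: write(P2, v0, 145). refcount(pp0)=4>1 -> COPY to pp4. 5 ppages; refcounts: pp0:3 pp1:4 pp2:2 pp3:2 pp4:1
Op 6: write(P0, v2, 126). refcount(pp3)=2>1 -> COPY to pp5. 6 ppages; refcounts: pp0:3 pp1:4 pp2:2 pp3:1 pp4:1 pp5:1
Op 7: read(P0, v0) -> 24. No state change.
P0: v2 -> pp5 = 126
P1: v2 -> pp2 = 33
P2: v2 -> pp2 = 33
P3: v2 -> pp3 = 127

Answer: 126 33 33 127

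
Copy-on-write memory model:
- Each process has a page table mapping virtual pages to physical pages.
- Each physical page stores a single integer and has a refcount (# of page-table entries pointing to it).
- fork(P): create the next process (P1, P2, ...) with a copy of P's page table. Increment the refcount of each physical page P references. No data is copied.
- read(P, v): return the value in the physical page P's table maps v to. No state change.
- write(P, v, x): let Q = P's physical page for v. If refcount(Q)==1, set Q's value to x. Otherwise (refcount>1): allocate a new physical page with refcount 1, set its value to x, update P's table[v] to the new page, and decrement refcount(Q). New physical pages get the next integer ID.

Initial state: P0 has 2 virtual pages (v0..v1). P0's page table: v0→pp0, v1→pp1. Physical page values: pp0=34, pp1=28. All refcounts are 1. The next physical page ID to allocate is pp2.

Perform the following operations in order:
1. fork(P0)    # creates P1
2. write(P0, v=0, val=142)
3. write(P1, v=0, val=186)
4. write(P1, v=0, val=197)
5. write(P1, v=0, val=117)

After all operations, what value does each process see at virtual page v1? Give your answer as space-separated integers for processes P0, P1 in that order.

Answer: 28 28

Derivation:
Op 1: fork(P0) -> P1. 2 ppages; refcounts: pp0:2 pp1:2
Op 2: write(P0, v0, 142). refcount(pp0)=2>1 -> COPY to pp2. 3 ppages; refcounts: pp0:1 pp1:2 pp2:1
Op 3: write(P1, v0, 186). refcount(pp0)=1 -> write in place. 3 ppages; refcounts: pp0:1 pp1:2 pp2:1
Op 4: write(P1, v0, 197). refcount(pp0)=1 -> write in place. 3 ppages; refcounts: pp0:1 pp1:2 pp2:1
Op 5: write(P1, v0, 117). refcount(pp0)=1 -> write in place. 3 ppages; refcounts: pp0:1 pp1:2 pp2:1
P0: v1 -> pp1 = 28
P1: v1 -> pp1 = 28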